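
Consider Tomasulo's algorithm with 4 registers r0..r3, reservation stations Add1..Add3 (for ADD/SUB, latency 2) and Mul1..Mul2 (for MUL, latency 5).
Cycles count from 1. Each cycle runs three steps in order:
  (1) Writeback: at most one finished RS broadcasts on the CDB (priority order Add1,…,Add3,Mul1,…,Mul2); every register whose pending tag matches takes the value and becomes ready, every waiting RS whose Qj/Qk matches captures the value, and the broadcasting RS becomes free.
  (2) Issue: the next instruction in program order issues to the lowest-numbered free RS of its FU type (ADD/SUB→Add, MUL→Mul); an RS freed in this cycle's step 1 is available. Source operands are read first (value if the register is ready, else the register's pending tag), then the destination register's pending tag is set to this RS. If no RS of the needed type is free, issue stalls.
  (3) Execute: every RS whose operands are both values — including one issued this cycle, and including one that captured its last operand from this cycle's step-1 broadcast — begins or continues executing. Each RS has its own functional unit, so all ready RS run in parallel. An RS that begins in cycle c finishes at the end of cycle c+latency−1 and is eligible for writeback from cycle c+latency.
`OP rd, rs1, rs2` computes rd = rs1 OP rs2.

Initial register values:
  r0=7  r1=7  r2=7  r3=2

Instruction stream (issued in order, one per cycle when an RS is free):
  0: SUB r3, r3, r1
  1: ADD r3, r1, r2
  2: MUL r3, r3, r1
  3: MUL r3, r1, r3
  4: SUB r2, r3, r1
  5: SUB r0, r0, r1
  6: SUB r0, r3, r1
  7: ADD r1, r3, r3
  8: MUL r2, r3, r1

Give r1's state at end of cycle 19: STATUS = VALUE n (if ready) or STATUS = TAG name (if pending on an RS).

STATUS = VALUE 1372

  c1: issue SUB r3<-Add1  regs: r0:7,r1:7,r2:7,r3:Add1
  c2: issue ADD r3<-Add2  regs: r0:7,r1:7,r2:7,r3:Add2
  c3: CDB Add1=-5; issue MUL r3<-Mul1  regs: r0:7,r1:7,r2:7,r3:Mul1
  c4: CDB Add2=14; issue MUL r3<-Mul2  regs: r0:7,r1:7,r2:7,r3:Mul2
  c5: issue SUB r2<-Add1  regs: r0:7,r1:7,r2:Add1,r3:Mul2
  c6: issue SUB r0<-Add2  regs: r0:Add2,r1:7,r2:Add1,r3:Mul2
  c7: issue SUB r0<-Add3  regs: r0:Add3,r1:7,r2:Add1,r3:Mul2
  c8: CDB Add2=0; issue ADD r1<-Add2  regs: r0:Add3,r1:Add2,r2:Add1,r3:Mul2
  c9: CDB Mul1=98; issue MUL r2<-Mul1  regs: r0:Add3,r1:Add2,r2:Mul1,r3:Mul2
  c10: -  regs: r0:Add3,r1:Add2,r2:Mul1,r3:Mul2
  c11: -  regs: r0:Add3,r1:Add2,r2:Mul1,r3:Mul2
  c12: -  regs: r0:Add3,r1:Add2,r2:Mul1,r3:Mul2
  c13: -  regs: r0:Add3,r1:Add2,r2:Mul1,r3:Mul2
  c14: CDB Mul2=686  regs: r0:Add3,r1:Add2,r2:Mul1,r3:686
  c15: -  regs: r0:Add3,r1:Add2,r2:Mul1,r3:686
  c16: CDB Add1=679  regs: r0:Add3,r1:Add2,r2:Mul1,r3:686
  c17: CDB Add2=1372  regs: r0:Add3,r1:1372,r2:Mul1,r3:686
  c18: CDB Add3=679  regs: r0:679,r1:1372,r2:Mul1,r3:686
  c19: -  regs: r0:679,r1:1372,r2:Mul1,r3:686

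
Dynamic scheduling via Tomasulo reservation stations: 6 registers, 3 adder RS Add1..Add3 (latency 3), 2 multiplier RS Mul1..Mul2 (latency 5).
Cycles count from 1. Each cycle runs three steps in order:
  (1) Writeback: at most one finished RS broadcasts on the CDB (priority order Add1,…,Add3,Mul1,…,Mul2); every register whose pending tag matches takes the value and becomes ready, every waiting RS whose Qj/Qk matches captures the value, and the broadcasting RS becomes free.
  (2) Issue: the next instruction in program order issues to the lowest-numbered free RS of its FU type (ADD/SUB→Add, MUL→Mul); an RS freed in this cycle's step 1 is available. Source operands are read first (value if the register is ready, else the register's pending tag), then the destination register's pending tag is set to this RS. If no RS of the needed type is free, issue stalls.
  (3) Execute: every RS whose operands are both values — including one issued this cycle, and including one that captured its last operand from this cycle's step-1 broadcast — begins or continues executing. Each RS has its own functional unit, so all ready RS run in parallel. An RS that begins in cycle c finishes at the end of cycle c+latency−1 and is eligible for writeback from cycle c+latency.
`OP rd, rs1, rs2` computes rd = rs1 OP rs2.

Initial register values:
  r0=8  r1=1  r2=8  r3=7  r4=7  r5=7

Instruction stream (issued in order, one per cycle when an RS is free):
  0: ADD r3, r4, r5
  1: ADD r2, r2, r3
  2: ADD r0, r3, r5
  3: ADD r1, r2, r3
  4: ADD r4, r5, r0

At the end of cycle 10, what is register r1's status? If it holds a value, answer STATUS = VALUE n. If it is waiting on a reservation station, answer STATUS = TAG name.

STATUS = VALUE 36

c1: issue ADD r3<-Add1 | r0:8,r1:1,r2:8,r3:Add1,r4:7,r5:7
c2: issue ADD r2<-Add2 | r0:8,r1:1,r2:Add2,r3:Add1,r4:7,r5:7
c3: issue ADD r0<-Add3 | r0:Add3,r1:1,r2:Add2,r3:Add1,r4:7,r5:7
c4: CDB Add1=14; issue ADD r1<-Add1 | r0:Add3,r1:Add1,r2:Add2,r3:14,r4:7,r5:7
c5: stall | r0:Add3,r1:Add1,r2:Add2,r3:14,r4:7,r5:7
c6: stall | r0:Add3,r1:Add1,r2:Add2,r3:14,r4:7,r5:7
c7: CDB Add2=22; issue ADD r4<-Add2 | r0:Add3,r1:Add1,r2:22,r3:14,r4:Add2,r5:7
c8: CDB Add3=21 | r0:21,r1:Add1,r2:22,r3:14,r4:Add2,r5:7
c9: - | r0:21,r1:Add1,r2:22,r3:14,r4:Add2,r5:7
c10: CDB Add1=36 | r0:21,r1:36,r2:22,r3:14,r4:Add2,r5:7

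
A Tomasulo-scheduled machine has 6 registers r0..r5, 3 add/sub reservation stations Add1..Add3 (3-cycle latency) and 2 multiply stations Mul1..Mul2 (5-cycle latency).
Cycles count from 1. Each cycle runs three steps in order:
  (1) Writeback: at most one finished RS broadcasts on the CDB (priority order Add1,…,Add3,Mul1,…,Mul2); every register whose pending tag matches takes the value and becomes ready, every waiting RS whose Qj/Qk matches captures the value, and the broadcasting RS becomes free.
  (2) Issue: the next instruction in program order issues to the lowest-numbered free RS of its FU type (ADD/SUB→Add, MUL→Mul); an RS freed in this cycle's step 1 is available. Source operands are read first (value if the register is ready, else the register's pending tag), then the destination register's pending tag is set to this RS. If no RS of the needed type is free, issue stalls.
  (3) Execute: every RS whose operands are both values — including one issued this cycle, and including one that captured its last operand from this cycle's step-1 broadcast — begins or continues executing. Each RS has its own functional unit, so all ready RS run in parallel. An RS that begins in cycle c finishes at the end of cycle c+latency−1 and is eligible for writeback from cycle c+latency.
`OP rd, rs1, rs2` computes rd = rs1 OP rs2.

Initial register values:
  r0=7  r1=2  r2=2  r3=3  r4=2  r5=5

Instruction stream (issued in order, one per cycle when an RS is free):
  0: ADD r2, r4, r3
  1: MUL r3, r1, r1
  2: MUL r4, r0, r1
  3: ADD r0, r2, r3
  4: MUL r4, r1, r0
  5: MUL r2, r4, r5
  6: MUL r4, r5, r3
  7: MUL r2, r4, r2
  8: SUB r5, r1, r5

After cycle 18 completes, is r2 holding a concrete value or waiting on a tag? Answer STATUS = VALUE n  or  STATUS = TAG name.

STATUS = TAG Mul2

  c1: issue ADD r2<-Add1  regs: r0:7,r1:2,r2:Add1,r3:3,r4:2,r5:5
  c2: issue MUL r3<-Mul1  regs: r0:7,r1:2,r2:Add1,r3:Mul1,r4:2,r5:5
  c3: issue MUL r4<-Mul2  regs: r0:7,r1:2,r2:Add1,r3:Mul1,r4:Mul2,r5:5
  c4: CDB Add1=5; issue ADD r0<-Add1  regs: r0:Add1,r1:2,r2:5,r3:Mul1,r4:Mul2,r5:5
  c5: stall  regs: r0:Add1,r1:2,r2:5,r3:Mul1,r4:Mul2,r5:5
  c6: stall  regs: r0:Add1,r1:2,r2:5,r3:Mul1,r4:Mul2,r5:5
  c7: CDB Mul1=4; issue MUL r4<-Mul1  regs: r0:Add1,r1:2,r2:5,r3:4,r4:Mul1,r5:5
  c8: CDB Mul2=14; issue MUL r2<-Mul2  regs: r0:Add1,r1:2,r2:Mul2,r3:4,r4:Mul1,r5:5
  c9: stall  regs: r0:Add1,r1:2,r2:Mul2,r3:4,r4:Mul1,r5:5
  c10: CDB Add1=9; stall  regs: r0:9,r1:2,r2:Mul2,r3:4,r4:Mul1,r5:5
  c11: stall  regs: r0:9,r1:2,r2:Mul2,r3:4,r4:Mul1,r5:5
  c12: stall  regs: r0:9,r1:2,r2:Mul2,r3:4,r4:Mul1,r5:5
  c13: stall  regs: r0:9,r1:2,r2:Mul2,r3:4,r4:Mul1,r5:5
  c14: stall  regs: r0:9,r1:2,r2:Mul2,r3:4,r4:Mul1,r5:5
  c15: CDB Mul1=18; issue MUL r4<-Mul1  regs: r0:9,r1:2,r2:Mul2,r3:4,r4:Mul1,r5:5
  c16: stall  regs: r0:9,r1:2,r2:Mul2,r3:4,r4:Mul1,r5:5
  c17: stall  regs: r0:9,r1:2,r2:Mul2,r3:4,r4:Mul1,r5:5
  c18: stall  regs: r0:9,r1:2,r2:Mul2,r3:4,r4:Mul1,r5:5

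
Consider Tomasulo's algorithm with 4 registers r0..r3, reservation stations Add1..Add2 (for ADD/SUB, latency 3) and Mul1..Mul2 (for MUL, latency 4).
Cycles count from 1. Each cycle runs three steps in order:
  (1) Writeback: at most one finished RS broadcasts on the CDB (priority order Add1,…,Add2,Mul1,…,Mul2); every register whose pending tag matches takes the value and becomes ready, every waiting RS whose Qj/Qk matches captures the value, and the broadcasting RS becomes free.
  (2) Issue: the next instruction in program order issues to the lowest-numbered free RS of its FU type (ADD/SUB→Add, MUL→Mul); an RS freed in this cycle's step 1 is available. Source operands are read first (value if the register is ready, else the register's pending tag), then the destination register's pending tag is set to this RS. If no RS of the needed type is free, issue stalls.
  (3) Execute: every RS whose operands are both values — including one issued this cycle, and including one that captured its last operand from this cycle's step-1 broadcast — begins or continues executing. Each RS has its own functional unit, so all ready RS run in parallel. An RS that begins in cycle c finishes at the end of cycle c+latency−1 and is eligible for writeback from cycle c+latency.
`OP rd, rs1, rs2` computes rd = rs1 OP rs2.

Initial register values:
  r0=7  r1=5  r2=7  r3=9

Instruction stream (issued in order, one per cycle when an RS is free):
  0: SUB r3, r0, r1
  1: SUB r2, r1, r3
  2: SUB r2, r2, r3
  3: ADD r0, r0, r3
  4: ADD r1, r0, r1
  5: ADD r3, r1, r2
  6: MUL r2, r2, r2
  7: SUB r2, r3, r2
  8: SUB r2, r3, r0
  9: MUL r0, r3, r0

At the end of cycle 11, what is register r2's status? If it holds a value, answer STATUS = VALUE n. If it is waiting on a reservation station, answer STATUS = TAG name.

cycle 1: issue SUB r3<-Add1 // r0:7,r1:5,r2:7,r3:Add1
cycle 2: issue SUB r2<-Add2 // r0:7,r1:5,r2:Add2,r3:Add1
cycle 3: stall // r0:7,r1:5,r2:Add2,r3:Add1
cycle 4: CDB Add1=2; issue SUB r2<-Add1 // r0:7,r1:5,r2:Add1,r3:2
cycle 5: stall // r0:7,r1:5,r2:Add1,r3:2
cycle 6: stall // r0:7,r1:5,r2:Add1,r3:2
cycle 7: CDB Add2=3; issue ADD r0<-Add2 // r0:Add2,r1:5,r2:Add1,r3:2
cycle 8: stall // r0:Add2,r1:5,r2:Add1,r3:2
cycle 9: stall // r0:Add2,r1:5,r2:Add1,r3:2
cycle 10: CDB Add1=1; issue ADD r1<-Add1 // r0:Add2,r1:Add1,r2:1,r3:2
cycle 11: CDB Add2=9; issue ADD r3<-Add2 // r0:9,r1:Add1,r2:1,r3:Add2

STATUS = VALUE 1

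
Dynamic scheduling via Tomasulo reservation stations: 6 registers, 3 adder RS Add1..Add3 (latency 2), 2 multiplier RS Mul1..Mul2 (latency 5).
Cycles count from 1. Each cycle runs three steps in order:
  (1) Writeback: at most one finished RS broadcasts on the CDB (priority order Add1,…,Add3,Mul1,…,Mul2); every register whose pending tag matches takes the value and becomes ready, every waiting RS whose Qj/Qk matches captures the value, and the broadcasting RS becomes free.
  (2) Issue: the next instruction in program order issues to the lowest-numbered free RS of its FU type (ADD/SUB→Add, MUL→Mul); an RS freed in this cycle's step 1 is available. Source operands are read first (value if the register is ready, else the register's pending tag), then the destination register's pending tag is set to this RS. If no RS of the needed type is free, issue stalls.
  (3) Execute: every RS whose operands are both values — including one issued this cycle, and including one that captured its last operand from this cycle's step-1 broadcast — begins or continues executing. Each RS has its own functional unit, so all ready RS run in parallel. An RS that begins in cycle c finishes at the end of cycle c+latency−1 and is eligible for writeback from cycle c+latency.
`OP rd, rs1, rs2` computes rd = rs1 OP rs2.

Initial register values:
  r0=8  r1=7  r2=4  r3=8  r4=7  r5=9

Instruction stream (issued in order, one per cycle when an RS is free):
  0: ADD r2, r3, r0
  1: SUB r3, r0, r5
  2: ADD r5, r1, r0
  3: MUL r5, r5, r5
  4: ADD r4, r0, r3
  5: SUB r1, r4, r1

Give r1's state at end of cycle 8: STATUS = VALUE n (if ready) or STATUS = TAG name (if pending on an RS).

cycle 1: issue ADD r2<-Add1 // r0:8,r1:7,r2:Add1,r3:8,r4:7,r5:9
cycle 2: issue SUB r3<-Add2 // r0:8,r1:7,r2:Add1,r3:Add2,r4:7,r5:9
cycle 3: CDB Add1=16; issue ADD r5<-Add1 // r0:8,r1:7,r2:16,r3:Add2,r4:7,r5:Add1
cycle 4: CDB Add2=-1; issue MUL r5<-Mul1 // r0:8,r1:7,r2:16,r3:-1,r4:7,r5:Mul1
cycle 5: CDB Add1=15; issue ADD r4<-Add1 // r0:8,r1:7,r2:16,r3:-1,r4:Add1,r5:Mul1
cycle 6: issue SUB r1<-Add2 // r0:8,r1:Add2,r2:16,r3:-1,r4:Add1,r5:Mul1
cycle 7: CDB Add1=7 // r0:8,r1:Add2,r2:16,r3:-1,r4:7,r5:Mul1
cycle 8: - // r0:8,r1:Add2,r2:16,r3:-1,r4:7,r5:Mul1

STATUS = TAG Add2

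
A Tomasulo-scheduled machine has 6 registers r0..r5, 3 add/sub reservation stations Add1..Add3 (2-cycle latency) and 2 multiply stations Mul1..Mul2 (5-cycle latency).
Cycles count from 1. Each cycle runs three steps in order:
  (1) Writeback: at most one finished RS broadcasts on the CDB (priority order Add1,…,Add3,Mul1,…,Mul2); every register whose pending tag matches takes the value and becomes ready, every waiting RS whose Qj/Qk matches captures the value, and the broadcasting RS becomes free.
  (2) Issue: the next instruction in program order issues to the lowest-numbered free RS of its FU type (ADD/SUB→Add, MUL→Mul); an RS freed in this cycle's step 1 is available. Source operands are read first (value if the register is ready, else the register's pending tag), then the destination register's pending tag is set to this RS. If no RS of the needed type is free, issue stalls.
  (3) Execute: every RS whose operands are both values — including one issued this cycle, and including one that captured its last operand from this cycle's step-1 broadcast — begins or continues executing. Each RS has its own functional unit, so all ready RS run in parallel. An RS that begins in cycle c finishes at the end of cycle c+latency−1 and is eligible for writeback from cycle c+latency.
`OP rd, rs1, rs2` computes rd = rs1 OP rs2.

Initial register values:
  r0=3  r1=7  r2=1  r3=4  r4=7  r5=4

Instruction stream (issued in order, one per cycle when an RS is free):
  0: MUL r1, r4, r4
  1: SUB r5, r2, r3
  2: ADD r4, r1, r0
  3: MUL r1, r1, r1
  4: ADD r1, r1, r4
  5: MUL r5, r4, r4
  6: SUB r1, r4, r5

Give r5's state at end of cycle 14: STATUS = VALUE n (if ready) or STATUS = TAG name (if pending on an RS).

cycle 1: issue MUL r1<-Mul1 // r0:3,r1:Mul1,r2:1,r3:4,r4:7,r5:4
cycle 2: issue SUB r5<-Add1 // r0:3,r1:Mul1,r2:1,r3:4,r4:7,r5:Add1
cycle 3: issue ADD r4<-Add2 // r0:3,r1:Mul1,r2:1,r3:4,r4:Add2,r5:Add1
cycle 4: CDB Add1=-3; issue MUL r1<-Mul2 // r0:3,r1:Mul2,r2:1,r3:4,r4:Add2,r5:-3
cycle 5: issue ADD r1<-Add1 // r0:3,r1:Add1,r2:1,r3:4,r4:Add2,r5:-3
cycle 6: CDB Mul1=49; issue MUL r5<-Mul1 // r0:3,r1:Add1,r2:1,r3:4,r4:Add2,r5:Mul1
cycle 7: issue SUB r1<-Add3 // r0:3,r1:Add3,r2:1,r3:4,r4:Add2,r5:Mul1
cycle 8: CDB Add2=52 // r0:3,r1:Add3,r2:1,r3:4,r4:52,r5:Mul1
cycle 9: - // r0:3,r1:Add3,r2:1,r3:4,r4:52,r5:Mul1
cycle 10: - // r0:3,r1:Add3,r2:1,r3:4,r4:52,r5:Mul1
cycle 11: CDB Mul2=2401 // r0:3,r1:Add3,r2:1,r3:4,r4:52,r5:Mul1
cycle 12: - // r0:3,r1:Add3,r2:1,r3:4,r4:52,r5:Mul1
cycle 13: CDB Add1=2453 // r0:3,r1:Add3,r2:1,r3:4,r4:52,r5:Mul1
cycle 14: CDB Mul1=2704 // r0:3,r1:Add3,r2:1,r3:4,r4:52,r5:2704

STATUS = VALUE 2704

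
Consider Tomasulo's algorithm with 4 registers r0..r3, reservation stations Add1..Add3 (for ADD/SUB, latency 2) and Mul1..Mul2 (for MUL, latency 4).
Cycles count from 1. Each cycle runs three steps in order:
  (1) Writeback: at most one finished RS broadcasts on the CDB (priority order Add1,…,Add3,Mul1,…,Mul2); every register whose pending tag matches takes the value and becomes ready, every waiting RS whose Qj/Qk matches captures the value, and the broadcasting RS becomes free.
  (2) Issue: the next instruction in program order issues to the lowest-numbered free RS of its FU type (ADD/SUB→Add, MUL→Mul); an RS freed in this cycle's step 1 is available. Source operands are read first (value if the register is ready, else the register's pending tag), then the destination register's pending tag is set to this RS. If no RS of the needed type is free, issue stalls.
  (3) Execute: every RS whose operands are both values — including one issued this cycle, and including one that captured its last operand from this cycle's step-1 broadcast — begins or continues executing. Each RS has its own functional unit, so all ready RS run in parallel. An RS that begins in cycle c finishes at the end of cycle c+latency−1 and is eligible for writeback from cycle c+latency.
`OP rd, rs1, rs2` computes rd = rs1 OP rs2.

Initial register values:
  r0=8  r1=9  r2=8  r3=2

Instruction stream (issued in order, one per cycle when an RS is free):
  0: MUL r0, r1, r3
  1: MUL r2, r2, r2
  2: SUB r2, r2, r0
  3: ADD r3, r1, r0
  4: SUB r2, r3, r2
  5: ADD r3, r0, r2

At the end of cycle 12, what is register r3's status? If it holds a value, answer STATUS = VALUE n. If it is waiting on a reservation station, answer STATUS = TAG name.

  c1: issue MUL r0<-Mul1  regs: r0:Mul1,r1:9,r2:8,r3:2
  c2: issue MUL r2<-Mul2  regs: r0:Mul1,r1:9,r2:Mul2,r3:2
  c3: issue SUB r2<-Add1  regs: r0:Mul1,r1:9,r2:Add1,r3:2
  c4: issue ADD r3<-Add2  regs: r0:Mul1,r1:9,r2:Add1,r3:Add2
  c5: CDB Mul1=18; issue SUB r2<-Add3  regs: r0:18,r1:9,r2:Add3,r3:Add2
  c6: CDB Mul2=64; stall  regs: r0:18,r1:9,r2:Add3,r3:Add2
  c7: CDB Add2=27; issue ADD r3<-Add2  regs: r0:18,r1:9,r2:Add3,r3:Add2
  c8: CDB Add1=46  regs: r0:18,r1:9,r2:Add3,r3:Add2
  c9: -  regs: r0:18,r1:9,r2:Add3,r3:Add2
  c10: CDB Add3=-19  regs: r0:18,r1:9,r2:-19,r3:Add2
  c11: -  regs: r0:18,r1:9,r2:-19,r3:Add2
  c12: CDB Add2=-1  regs: r0:18,r1:9,r2:-19,r3:-1

STATUS = VALUE -1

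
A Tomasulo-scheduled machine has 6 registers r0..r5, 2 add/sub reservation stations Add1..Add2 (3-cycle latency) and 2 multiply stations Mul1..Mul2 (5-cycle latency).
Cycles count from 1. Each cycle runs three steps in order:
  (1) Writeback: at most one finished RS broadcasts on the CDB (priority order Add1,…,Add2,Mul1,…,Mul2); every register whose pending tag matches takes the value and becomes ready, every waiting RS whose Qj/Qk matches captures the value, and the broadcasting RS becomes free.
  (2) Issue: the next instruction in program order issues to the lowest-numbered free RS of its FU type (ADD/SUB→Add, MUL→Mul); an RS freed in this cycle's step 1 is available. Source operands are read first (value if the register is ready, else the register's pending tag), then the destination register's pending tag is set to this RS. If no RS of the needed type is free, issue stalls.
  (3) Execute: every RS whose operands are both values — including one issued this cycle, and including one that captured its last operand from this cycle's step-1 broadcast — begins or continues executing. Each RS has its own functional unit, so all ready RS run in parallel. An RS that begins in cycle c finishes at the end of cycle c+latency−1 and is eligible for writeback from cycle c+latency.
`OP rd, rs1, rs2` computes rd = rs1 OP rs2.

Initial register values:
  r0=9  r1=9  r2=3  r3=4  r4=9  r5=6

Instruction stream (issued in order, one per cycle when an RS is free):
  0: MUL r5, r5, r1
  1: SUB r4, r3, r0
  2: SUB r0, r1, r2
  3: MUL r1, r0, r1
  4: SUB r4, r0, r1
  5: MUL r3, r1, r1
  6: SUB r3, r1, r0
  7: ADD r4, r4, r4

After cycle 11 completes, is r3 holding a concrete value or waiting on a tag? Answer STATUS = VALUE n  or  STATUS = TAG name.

c1: issue MUL r5<-Mul1 | r0:9,r1:9,r2:3,r3:4,r4:9,r5:Mul1
c2: issue SUB r4<-Add1 | r0:9,r1:9,r2:3,r3:4,r4:Add1,r5:Mul1
c3: issue SUB r0<-Add2 | r0:Add2,r1:9,r2:3,r3:4,r4:Add1,r5:Mul1
c4: issue MUL r1<-Mul2 | r0:Add2,r1:Mul2,r2:3,r3:4,r4:Add1,r5:Mul1
c5: CDB Add1=-5; issue SUB r4<-Add1 | r0:Add2,r1:Mul2,r2:3,r3:4,r4:Add1,r5:Mul1
c6: CDB Add2=6; stall | r0:6,r1:Mul2,r2:3,r3:4,r4:Add1,r5:Mul1
c7: CDB Mul1=54; issue MUL r3<-Mul1 | r0:6,r1:Mul2,r2:3,r3:Mul1,r4:Add1,r5:54
c8: issue SUB r3<-Add2 | r0:6,r1:Mul2,r2:3,r3:Add2,r4:Add1,r5:54
c9: stall | r0:6,r1:Mul2,r2:3,r3:Add2,r4:Add1,r5:54
c10: stall | r0:6,r1:Mul2,r2:3,r3:Add2,r4:Add1,r5:54
c11: CDB Mul2=54; stall | r0:6,r1:54,r2:3,r3:Add2,r4:Add1,r5:54

STATUS = TAG Add2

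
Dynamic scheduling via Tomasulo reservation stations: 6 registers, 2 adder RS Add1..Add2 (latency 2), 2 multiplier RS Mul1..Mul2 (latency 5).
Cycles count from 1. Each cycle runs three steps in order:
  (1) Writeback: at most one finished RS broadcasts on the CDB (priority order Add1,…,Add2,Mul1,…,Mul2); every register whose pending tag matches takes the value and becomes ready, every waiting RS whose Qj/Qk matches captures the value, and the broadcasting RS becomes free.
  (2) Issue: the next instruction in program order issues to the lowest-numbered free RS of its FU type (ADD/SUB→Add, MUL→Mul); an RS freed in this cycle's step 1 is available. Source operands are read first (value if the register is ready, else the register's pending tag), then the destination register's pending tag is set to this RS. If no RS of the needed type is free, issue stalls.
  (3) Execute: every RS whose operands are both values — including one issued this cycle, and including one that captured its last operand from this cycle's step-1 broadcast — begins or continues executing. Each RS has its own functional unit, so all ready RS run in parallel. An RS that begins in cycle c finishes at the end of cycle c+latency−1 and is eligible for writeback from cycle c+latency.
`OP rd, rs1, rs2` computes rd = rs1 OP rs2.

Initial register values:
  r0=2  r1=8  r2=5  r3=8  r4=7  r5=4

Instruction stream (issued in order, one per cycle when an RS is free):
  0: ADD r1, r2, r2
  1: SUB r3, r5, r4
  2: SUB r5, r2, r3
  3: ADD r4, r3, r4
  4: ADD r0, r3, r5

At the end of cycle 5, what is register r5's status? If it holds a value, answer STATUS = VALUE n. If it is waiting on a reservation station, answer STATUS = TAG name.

cycle 1: issue ADD r1<-Add1 // r0:2,r1:Add1,r2:5,r3:8,r4:7,r5:4
cycle 2: issue SUB r3<-Add2 // r0:2,r1:Add1,r2:5,r3:Add2,r4:7,r5:4
cycle 3: CDB Add1=10; issue SUB r5<-Add1 // r0:2,r1:10,r2:5,r3:Add2,r4:7,r5:Add1
cycle 4: CDB Add2=-3; issue ADD r4<-Add2 // r0:2,r1:10,r2:5,r3:-3,r4:Add2,r5:Add1
cycle 5: stall // r0:2,r1:10,r2:5,r3:-3,r4:Add2,r5:Add1

STATUS = TAG Add1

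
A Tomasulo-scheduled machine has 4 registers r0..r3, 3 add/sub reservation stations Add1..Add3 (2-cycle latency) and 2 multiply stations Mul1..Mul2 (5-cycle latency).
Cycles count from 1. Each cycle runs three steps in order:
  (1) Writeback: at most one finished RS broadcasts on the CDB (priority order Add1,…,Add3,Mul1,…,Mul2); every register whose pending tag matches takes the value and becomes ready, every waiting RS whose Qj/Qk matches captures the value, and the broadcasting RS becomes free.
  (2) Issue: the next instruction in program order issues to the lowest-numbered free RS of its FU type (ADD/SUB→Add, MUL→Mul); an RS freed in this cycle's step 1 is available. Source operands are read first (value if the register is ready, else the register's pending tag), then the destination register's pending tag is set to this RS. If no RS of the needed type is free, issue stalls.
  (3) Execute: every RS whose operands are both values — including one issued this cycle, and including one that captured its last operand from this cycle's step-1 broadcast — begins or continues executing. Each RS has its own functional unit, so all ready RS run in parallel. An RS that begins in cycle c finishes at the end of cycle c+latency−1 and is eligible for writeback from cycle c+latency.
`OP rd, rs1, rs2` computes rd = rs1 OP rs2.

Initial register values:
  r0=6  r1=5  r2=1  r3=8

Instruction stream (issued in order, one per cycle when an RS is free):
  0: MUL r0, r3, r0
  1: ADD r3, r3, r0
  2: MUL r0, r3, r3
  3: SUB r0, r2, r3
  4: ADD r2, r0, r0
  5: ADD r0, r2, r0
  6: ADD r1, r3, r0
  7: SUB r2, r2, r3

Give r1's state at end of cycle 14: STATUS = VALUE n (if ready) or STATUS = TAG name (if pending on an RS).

STATUS = TAG Add2

  c1: issue MUL r0<-Mul1  regs: r0:Mul1,r1:5,r2:1,r3:8
  c2: issue ADD r3<-Add1  regs: r0:Mul1,r1:5,r2:1,r3:Add1
  c3: issue MUL r0<-Mul2  regs: r0:Mul2,r1:5,r2:1,r3:Add1
  c4: issue SUB r0<-Add2  regs: r0:Add2,r1:5,r2:1,r3:Add1
  c5: issue ADD r2<-Add3  regs: r0:Add2,r1:5,r2:Add3,r3:Add1
  c6: CDB Mul1=48; stall  regs: r0:Add2,r1:5,r2:Add3,r3:Add1
  c7: stall  regs: r0:Add2,r1:5,r2:Add3,r3:Add1
  c8: CDB Add1=56; issue ADD r0<-Add1  regs: r0:Add1,r1:5,r2:Add3,r3:56
  c9: stall  regs: r0:Add1,r1:5,r2:Add3,r3:56
  c10: CDB Add2=-55; issue ADD r1<-Add2  regs: r0:Add1,r1:Add2,r2:Add3,r3:56
  c11: stall  regs: r0:Add1,r1:Add2,r2:Add3,r3:56
  c12: CDB Add3=-110; issue SUB r2<-Add3  regs: r0:Add1,r1:Add2,r2:Add3,r3:56
  c13: CDB Mul2=3136  regs: r0:Add1,r1:Add2,r2:Add3,r3:56
  c14: CDB Add1=-165  regs: r0:-165,r1:Add2,r2:Add3,r3:56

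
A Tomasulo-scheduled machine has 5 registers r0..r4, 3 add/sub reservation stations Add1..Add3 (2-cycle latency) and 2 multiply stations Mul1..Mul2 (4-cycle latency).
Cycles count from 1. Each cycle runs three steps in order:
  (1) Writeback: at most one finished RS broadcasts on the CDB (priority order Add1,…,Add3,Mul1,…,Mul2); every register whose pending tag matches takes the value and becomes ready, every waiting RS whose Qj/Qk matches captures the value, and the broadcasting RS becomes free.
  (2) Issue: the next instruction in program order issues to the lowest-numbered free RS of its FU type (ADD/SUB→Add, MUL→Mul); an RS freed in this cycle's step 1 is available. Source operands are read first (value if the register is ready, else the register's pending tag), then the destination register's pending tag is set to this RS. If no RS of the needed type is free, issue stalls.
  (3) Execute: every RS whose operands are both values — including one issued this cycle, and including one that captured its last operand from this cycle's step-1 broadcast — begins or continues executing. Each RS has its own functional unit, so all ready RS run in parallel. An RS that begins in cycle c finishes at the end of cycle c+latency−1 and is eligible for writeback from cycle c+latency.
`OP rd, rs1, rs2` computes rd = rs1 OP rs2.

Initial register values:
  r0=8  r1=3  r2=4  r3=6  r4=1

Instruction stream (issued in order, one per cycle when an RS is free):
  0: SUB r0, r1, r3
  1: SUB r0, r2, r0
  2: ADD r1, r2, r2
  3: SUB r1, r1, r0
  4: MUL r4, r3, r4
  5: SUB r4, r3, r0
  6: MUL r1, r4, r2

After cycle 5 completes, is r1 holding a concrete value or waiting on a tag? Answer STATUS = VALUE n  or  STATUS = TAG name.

STATUS = TAG Add3

cycle 1: issue SUB r0<-Add1 // r0:Add1,r1:3,r2:4,r3:6,r4:1
cycle 2: issue SUB r0<-Add2 // r0:Add2,r1:3,r2:4,r3:6,r4:1
cycle 3: CDB Add1=-3; issue ADD r1<-Add1 // r0:Add2,r1:Add1,r2:4,r3:6,r4:1
cycle 4: issue SUB r1<-Add3 // r0:Add2,r1:Add3,r2:4,r3:6,r4:1
cycle 5: CDB Add1=8; issue MUL r4<-Mul1 // r0:Add2,r1:Add3,r2:4,r3:6,r4:Mul1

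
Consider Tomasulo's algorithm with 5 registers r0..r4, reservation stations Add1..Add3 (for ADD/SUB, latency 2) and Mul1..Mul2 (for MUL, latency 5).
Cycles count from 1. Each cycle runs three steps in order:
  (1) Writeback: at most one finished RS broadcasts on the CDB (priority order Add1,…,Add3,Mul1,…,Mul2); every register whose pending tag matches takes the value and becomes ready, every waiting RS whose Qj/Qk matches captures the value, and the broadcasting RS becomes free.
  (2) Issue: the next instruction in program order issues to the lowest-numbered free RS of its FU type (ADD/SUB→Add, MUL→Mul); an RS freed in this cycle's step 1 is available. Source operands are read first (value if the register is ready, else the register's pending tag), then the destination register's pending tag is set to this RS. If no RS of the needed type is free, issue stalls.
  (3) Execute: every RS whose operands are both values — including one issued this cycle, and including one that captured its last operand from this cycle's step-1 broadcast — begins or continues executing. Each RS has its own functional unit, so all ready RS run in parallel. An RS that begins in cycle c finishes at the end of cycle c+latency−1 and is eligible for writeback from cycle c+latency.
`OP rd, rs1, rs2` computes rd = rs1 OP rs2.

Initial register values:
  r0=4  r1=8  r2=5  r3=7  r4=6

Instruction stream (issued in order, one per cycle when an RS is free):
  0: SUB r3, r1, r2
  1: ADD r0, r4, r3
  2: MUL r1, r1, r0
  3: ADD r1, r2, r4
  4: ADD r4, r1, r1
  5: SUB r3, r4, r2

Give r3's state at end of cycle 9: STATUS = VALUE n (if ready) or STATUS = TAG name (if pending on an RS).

cycle 1: issue SUB r3<-Add1 // r0:4,r1:8,r2:5,r3:Add1,r4:6
cycle 2: issue ADD r0<-Add2 // r0:Add2,r1:8,r2:5,r3:Add1,r4:6
cycle 3: CDB Add1=3; issue MUL r1<-Mul1 // r0:Add2,r1:Mul1,r2:5,r3:3,r4:6
cycle 4: issue ADD r1<-Add1 // r0:Add2,r1:Add1,r2:5,r3:3,r4:6
cycle 5: CDB Add2=9; issue ADD r4<-Add2 // r0:9,r1:Add1,r2:5,r3:3,r4:Add2
cycle 6: CDB Add1=11; issue SUB r3<-Add1 // r0:9,r1:11,r2:5,r3:Add1,r4:Add2
cycle 7: - // r0:9,r1:11,r2:5,r3:Add1,r4:Add2
cycle 8: CDB Add2=22 // r0:9,r1:11,r2:5,r3:Add1,r4:22
cycle 9: - // r0:9,r1:11,r2:5,r3:Add1,r4:22

STATUS = TAG Add1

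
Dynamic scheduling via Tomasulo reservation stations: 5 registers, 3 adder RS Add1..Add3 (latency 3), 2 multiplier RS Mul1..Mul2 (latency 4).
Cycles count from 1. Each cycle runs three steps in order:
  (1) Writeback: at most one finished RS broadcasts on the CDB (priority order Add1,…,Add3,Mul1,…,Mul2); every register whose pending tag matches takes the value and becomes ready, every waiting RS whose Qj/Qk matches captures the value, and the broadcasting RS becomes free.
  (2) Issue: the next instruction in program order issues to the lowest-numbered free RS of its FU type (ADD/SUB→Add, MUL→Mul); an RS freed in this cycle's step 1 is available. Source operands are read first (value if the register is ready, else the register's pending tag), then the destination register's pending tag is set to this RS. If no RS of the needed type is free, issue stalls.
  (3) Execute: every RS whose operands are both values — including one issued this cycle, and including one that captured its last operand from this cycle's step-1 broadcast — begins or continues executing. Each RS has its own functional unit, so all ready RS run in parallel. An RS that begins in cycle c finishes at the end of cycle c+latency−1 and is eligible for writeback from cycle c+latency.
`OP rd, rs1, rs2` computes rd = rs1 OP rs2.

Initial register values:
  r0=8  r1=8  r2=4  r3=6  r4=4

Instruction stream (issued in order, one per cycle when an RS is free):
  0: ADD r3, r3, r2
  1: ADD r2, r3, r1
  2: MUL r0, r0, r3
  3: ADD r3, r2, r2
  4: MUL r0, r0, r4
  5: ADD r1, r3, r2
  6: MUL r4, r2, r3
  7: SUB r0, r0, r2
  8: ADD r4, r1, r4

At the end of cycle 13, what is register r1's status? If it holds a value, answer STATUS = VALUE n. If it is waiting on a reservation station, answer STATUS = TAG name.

cycle 1: issue ADD r3<-Add1 // r0:8,r1:8,r2:4,r3:Add1,r4:4
cycle 2: issue ADD r2<-Add2 // r0:8,r1:8,r2:Add2,r3:Add1,r4:4
cycle 3: issue MUL r0<-Mul1 // r0:Mul1,r1:8,r2:Add2,r3:Add1,r4:4
cycle 4: CDB Add1=10; issue ADD r3<-Add1 // r0:Mul1,r1:8,r2:Add2,r3:Add1,r4:4
cycle 5: issue MUL r0<-Mul2 // r0:Mul2,r1:8,r2:Add2,r3:Add1,r4:4
cycle 6: issue ADD r1<-Add3 // r0:Mul2,r1:Add3,r2:Add2,r3:Add1,r4:4
cycle 7: CDB Add2=18; stall // r0:Mul2,r1:Add3,r2:18,r3:Add1,r4:4
cycle 8: CDB Mul1=80; issue MUL r4<-Mul1 // r0:Mul2,r1:Add3,r2:18,r3:Add1,r4:Mul1
cycle 9: issue SUB r0<-Add2 // r0:Add2,r1:Add3,r2:18,r3:Add1,r4:Mul1
cycle 10: CDB Add1=36; issue ADD r4<-Add1 // r0:Add2,r1:Add3,r2:18,r3:36,r4:Add1
cycle 11: - // r0:Add2,r1:Add3,r2:18,r3:36,r4:Add1
cycle 12: CDB Mul2=320 // r0:Add2,r1:Add3,r2:18,r3:36,r4:Add1
cycle 13: CDB Add3=54 // r0:Add2,r1:54,r2:18,r3:36,r4:Add1

STATUS = VALUE 54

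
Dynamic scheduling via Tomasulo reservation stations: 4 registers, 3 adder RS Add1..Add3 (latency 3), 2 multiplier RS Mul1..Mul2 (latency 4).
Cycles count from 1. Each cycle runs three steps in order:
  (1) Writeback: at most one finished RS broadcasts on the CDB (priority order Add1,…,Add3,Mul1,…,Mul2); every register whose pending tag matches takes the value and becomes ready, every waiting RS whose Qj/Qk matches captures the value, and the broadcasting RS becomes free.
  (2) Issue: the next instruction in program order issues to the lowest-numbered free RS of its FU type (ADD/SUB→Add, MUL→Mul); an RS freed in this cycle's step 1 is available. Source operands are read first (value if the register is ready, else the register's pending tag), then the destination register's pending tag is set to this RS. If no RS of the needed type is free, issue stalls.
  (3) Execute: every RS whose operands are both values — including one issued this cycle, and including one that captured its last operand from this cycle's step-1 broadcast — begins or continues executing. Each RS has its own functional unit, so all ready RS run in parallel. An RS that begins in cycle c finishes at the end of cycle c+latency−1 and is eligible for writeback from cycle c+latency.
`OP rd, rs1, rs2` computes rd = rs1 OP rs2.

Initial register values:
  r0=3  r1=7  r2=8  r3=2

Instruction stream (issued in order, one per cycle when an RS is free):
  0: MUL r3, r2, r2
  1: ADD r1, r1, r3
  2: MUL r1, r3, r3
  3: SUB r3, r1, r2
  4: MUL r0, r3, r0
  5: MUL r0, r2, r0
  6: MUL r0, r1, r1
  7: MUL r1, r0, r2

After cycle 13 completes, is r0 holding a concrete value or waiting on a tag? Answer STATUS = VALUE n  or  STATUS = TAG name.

STATUS = TAG Mul2

c1: issue MUL r3<-Mul1 | r0:3,r1:7,r2:8,r3:Mul1
c2: issue ADD r1<-Add1 | r0:3,r1:Add1,r2:8,r3:Mul1
c3: issue MUL r1<-Mul2 | r0:3,r1:Mul2,r2:8,r3:Mul1
c4: issue SUB r3<-Add2 | r0:3,r1:Mul2,r2:8,r3:Add2
c5: CDB Mul1=64; issue MUL r0<-Mul1 | r0:Mul1,r1:Mul2,r2:8,r3:Add2
c6: stall | r0:Mul1,r1:Mul2,r2:8,r3:Add2
c7: stall | r0:Mul1,r1:Mul2,r2:8,r3:Add2
c8: CDB Add1=71; stall | r0:Mul1,r1:Mul2,r2:8,r3:Add2
c9: CDB Mul2=4096; issue MUL r0<-Mul2 | r0:Mul2,r1:4096,r2:8,r3:Add2
c10: stall | r0:Mul2,r1:4096,r2:8,r3:Add2
c11: stall | r0:Mul2,r1:4096,r2:8,r3:Add2
c12: CDB Add2=4088; stall | r0:Mul2,r1:4096,r2:8,r3:4088
c13: stall | r0:Mul2,r1:4096,r2:8,r3:4088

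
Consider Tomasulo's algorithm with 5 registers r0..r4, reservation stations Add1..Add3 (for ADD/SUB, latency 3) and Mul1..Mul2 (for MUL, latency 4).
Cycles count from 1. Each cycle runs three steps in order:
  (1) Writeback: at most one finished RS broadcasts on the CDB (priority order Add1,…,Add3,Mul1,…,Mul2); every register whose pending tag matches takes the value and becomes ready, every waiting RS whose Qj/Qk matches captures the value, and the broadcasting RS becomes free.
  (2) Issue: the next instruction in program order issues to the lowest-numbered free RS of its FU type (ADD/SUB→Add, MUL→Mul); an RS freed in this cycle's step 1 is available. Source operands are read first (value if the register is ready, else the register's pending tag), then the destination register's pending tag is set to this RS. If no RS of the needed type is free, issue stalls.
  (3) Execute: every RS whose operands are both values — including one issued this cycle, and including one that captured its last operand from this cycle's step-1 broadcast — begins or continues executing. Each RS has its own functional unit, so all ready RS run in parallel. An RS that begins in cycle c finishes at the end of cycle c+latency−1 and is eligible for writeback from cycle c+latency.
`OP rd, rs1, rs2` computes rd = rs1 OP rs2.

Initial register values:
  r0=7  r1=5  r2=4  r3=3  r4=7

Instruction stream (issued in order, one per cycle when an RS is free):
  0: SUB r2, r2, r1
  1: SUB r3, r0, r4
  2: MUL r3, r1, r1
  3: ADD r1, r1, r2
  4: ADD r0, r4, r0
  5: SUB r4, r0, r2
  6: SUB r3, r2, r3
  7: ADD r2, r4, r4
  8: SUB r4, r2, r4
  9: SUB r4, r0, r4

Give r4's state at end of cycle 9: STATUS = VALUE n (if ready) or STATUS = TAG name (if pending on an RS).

STATUS = TAG Add3

cycle 1: issue SUB r2<-Add1 // r0:7,r1:5,r2:Add1,r3:3,r4:7
cycle 2: issue SUB r3<-Add2 // r0:7,r1:5,r2:Add1,r3:Add2,r4:7
cycle 3: issue MUL r3<-Mul1 // r0:7,r1:5,r2:Add1,r3:Mul1,r4:7
cycle 4: CDB Add1=-1; issue ADD r1<-Add1 // r0:7,r1:Add1,r2:-1,r3:Mul1,r4:7
cycle 5: CDB Add2=0; issue ADD r0<-Add2 // r0:Add2,r1:Add1,r2:-1,r3:Mul1,r4:7
cycle 6: issue SUB r4<-Add3 // r0:Add2,r1:Add1,r2:-1,r3:Mul1,r4:Add3
cycle 7: CDB Add1=4; issue SUB r3<-Add1 // r0:Add2,r1:4,r2:-1,r3:Add1,r4:Add3
cycle 8: CDB Add2=14; issue ADD r2<-Add2 // r0:14,r1:4,r2:Add2,r3:Add1,r4:Add3
cycle 9: CDB Mul1=25; stall // r0:14,r1:4,r2:Add2,r3:Add1,r4:Add3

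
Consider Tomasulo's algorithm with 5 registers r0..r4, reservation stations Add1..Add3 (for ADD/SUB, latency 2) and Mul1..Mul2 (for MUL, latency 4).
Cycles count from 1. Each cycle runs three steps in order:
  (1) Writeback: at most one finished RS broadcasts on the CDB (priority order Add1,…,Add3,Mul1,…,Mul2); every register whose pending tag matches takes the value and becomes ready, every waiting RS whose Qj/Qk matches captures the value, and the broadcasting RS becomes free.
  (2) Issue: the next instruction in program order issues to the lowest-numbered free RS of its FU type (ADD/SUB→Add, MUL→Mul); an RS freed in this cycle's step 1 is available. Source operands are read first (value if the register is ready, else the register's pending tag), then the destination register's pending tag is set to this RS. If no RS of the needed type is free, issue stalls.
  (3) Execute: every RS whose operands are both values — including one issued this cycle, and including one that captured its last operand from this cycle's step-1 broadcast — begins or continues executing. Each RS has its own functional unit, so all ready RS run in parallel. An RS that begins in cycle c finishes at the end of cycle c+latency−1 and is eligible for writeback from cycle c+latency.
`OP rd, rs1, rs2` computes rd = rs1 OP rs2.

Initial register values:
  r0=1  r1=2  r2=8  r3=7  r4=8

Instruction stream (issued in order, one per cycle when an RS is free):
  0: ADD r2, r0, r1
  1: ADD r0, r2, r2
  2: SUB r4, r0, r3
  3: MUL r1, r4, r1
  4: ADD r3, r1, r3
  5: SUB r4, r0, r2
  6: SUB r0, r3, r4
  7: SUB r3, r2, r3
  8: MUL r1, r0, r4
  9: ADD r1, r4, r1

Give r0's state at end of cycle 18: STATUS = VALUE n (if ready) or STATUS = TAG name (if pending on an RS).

cycle 1: issue ADD r2<-Add1 // r0:1,r1:2,r2:Add1,r3:7,r4:8
cycle 2: issue ADD r0<-Add2 // r0:Add2,r1:2,r2:Add1,r3:7,r4:8
cycle 3: CDB Add1=3; issue SUB r4<-Add1 // r0:Add2,r1:2,r2:3,r3:7,r4:Add1
cycle 4: issue MUL r1<-Mul1 // r0:Add2,r1:Mul1,r2:3,r3:7,r4:Add1
cycle 5: CDB Add2=6; issue ADD r3<-Add2 // r0:6,r1:Mul1,r2:3,r3:Add2,r4:Add1
cycle 6: issue SUB r4<-Add3 // r0:6,r1:Mul1,r2:3,r3:Add2,r4:Add3
cycle 7: CDB Add1=-1; issue SUB r0<-Add1 // r0:Add1,r1:Mul1,r2:3,r3:Add2,r4:Add3
cycle 8: CDB Add3=3; issue SUB r3<-Add3 // r0:Add1,r1:Mul1,r2:3,r3:Add3,r4:3
cycle 9: issue MUL r1<-Mul2 // r0:Add1,r1:Mul2,r2:3,r3:Add3,r4:3
cycle 10: stall // r0:Add1,r1:Mul2,r2:3,r3:Add3,r4:3
cycle 11: CDB Mul1=-2; stall // r0:Add1,r1:Mul2,r2:3,r3:Add3,r4:3
cycle 12: stall // r0:Add1,r1:Mul2,r2:3,r3:Add3,r4:3
cycle 13: CDB Add2=5; issue ADD r1<-Add2 // r0:Add1,r1:Add2,r2:3,r3:Add3,r4:3
cycle 14: - // r0:Add1,r1:Add2,r2:3,r3:Add3,r4:3
cycle 15: CDB Add1=2 // r0:2,r1:Add2,r2:3,r3:Add3,r4:3
cycle 16: CDB Add3=-2 // r0:2,r1:Add2,r2:3,r3:-2,r4:3
cycle 17: - // r0:2,r1:Add2,r2:3,r3:-2,r4:3
cycle 18: - // r0:2,r1:Add2,r2:3,r3:-2,r4:3

STATUS = VALUE 2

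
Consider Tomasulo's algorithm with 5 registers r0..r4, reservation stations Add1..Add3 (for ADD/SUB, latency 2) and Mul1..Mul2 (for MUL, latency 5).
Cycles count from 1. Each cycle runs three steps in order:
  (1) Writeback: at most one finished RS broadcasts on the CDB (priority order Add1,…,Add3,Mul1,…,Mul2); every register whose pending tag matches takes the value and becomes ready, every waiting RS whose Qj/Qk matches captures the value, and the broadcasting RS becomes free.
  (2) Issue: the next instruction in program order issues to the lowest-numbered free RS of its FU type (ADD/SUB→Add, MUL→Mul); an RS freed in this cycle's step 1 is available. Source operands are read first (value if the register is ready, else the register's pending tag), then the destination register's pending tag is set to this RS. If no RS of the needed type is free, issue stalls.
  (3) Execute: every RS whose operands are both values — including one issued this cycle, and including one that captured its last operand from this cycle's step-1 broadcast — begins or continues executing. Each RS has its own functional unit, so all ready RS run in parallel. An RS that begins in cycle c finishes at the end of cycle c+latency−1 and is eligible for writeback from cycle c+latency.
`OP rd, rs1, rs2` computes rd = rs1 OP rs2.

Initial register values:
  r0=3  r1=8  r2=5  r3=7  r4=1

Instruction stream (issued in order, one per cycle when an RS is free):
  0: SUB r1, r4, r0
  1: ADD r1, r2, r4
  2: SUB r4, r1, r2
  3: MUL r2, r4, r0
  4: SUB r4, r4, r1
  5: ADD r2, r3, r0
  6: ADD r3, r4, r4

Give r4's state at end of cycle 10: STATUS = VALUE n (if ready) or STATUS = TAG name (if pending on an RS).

STATUS = VALUE -5

  c1: issue SUB r1<-Add1  regs: r0:3,r1:Add1,r2:5,r3:7,r4:1
  c2: issue ADD r1<-Add2  regs: r0:3,r1:Add2,r2:5,r3:7,r4:1
  c3: CDB Add1=-2; issue SUB r4<-Add1  regs: r0:3,r1:Add2,r2:5,r3:7,r4:Add1
  c4: CDB Add2=6; issue MUL r2<-Mul1  regs: r0:3,r1:6,r2:Mul1,r3:7,r4:Add1
  c5: issue SUB r4<-Add2  regs: r0:3,r1:6,r2:Mul1,r3:7,r4:Add2
  c6: CDB Add1=1; issue ADD r2<-Add1  regs: r0:3,r1:6,r2:Add1,r3:7,r4:Add2
  c7: issue ADD r3<-Add3  regs: r0:3,r1:6,r2:Add1,r3:Add3,r4:Add2
  c8: CDB Add1=10  regs: r0:3,r1:6,r2:10,r3:Add3,r4:Add2
  c9: CDB Add2=-5  regs: r0:3,r1:6,r2:10,r3:Add3,r4:-5
  c10: -  regs: r0:3,r1:6,r2:10,r3:Add3,r4:-5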